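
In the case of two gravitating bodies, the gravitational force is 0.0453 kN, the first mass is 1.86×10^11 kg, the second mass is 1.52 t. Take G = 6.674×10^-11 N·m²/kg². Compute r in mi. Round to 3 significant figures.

0.0127 mi

Solving F = G·m₁·m₂/r² for r: r = √(G·m₁m₂/F).
F = 0.0453 kN = 45.30 N; m₁ = 1.86×10^11 kg; m₂ = 1.52 t = 1520 kg; G = 6.674×10^-11 N·m²/kg².
r = 20.41 m
20.41 m × (1 mi / 1609 m) = 0.01268 mi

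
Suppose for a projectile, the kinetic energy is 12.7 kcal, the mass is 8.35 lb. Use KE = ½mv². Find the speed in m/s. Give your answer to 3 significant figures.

Solving KE = ½mv² for v: v = √(2·KE/m).
KE = 12.7 kcal = 53137 J; m = 8.35 lb = 3.787 kg.
v = 167.5 m/s

168 m/s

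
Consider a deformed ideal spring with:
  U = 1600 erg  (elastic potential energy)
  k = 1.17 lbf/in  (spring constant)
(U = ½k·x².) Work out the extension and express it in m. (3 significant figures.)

0.00125 m

Solving U = ½k·x² for x: x = √(2U/k).
U = 1600 erg = 1.600×10^-4 J; k = 1.17 lbf/in = 204.9 N/m.
x = 0.001250 m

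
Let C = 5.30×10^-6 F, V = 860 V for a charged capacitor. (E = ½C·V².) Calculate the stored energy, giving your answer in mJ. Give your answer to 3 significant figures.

E is given directly by: E = ½CV².
C = 5.30×10^-6 F; V = 860 V.
E = 1.960 J
1.960 J × (1 mJ / 0.001000 J) = 1960 mJ

1960 mJ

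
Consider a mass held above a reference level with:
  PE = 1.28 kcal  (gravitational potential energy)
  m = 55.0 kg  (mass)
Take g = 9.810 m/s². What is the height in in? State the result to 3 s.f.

Solving PE = m·g·h for h: h = PE/(m·g).
PE = 1.28 kcal = 5356 J; m = 55.0 kg; g = 9.810 m/s².
h = 9.926 m
9.926 m × (1 in / 0.02540 m) = 390.8 in

391 in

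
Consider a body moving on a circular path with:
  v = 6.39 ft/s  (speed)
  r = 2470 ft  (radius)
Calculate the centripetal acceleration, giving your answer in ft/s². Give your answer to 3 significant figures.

0.0165 ft/s²

Directly: a = v²/r.
v = 6.39 ft/s = 1.948 m/s; r = 2470 ft = 752.9 m.
a = 0.005039 m/s²
0.005039 m/s² × (1 ft/s² / 0.3048 m/s²) = 0.01653 ft/s²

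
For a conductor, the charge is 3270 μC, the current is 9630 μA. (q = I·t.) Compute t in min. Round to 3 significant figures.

Rearranging q = I·t for t: t = q/I.
q = 3270 μC = 0.003270 C; I = 9630 μA = 0.009630 A.
t = 0.3396 s
0.3396 s × (1 min / 60.00 s) = 0.005659 min

0.00566 min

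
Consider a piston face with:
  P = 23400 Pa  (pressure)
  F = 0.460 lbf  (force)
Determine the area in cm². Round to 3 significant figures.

Rearranging: A = F/P.
P = 23400 Pa; F = 0.460 lbf = 2.046 N.
A = 8.744×10^-5 m²
8.744×10^-5 m² × (1 cm² / 1.000×10^-4 m²) = 0.8744 cm²

0.874 cm²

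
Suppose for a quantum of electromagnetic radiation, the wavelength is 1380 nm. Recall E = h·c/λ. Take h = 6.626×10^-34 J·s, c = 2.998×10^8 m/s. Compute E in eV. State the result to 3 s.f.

0.898 eV

Directly: E = hc/λ.
λ = 1380 nm = 1.380×10^-6 m; h = 6.626×10^-34 J·s; c = 2.998×10^8 m/s.
E = 1.439×10^-19 J
1.439×10^-19 J × (1 eV / 1.602×10^-19 J) = 0.8984 eV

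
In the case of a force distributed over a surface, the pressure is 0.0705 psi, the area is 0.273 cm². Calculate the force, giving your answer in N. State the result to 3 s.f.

0.0133 N

Rearranging: F = P·A.
P = 0.0705 psi = 486.1 Pa; A = 0.273 cm² = 2.730×10^-5 m².
F = 0.01327 N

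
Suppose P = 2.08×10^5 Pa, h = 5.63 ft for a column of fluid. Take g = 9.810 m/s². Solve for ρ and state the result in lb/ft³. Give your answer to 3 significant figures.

771 lb/ft³

Rearranging: ρ = P/(g·h).
P = 2.08×10^5 Pa; h = 5.63 ft = 1.716 m; g = 9.810 m/s².
ρ = 12356 kg/m³
12356 kg/m³ × (1 lb/ft³ / 16.02 kg/m³) = 771.3 lb/ft³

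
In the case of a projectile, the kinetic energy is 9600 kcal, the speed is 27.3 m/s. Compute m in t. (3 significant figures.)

Rearranging KE = ½mv² for m: m = 2·KE/v².
KE = 9600 kcal = 4.017×10^7 J; v = 27.3 m/s.
m = 1.078×10^5 kg
1.078×10^5 kg × (1 t / 1000 kg) = 107.8 t

108 t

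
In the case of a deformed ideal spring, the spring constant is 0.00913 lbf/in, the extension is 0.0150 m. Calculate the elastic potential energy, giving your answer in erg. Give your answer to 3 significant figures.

Directly: U = ½kx².
k = 0.00913 lbf/in = 1.599 N/m; x = 0.0150 m.
U = 1.799×10^-4 J  (the unit combination reduces to kg·m²/s² = J)
1.799×10^-4 J × (1 erg / 1.000×10^-7 J) = 1799 erg

1800 erg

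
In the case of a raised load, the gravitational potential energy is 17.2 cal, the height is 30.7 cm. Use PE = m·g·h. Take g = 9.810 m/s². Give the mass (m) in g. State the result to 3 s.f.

Solving PE = m·g·h for m: m = PE/(g·h).
PE = 17.2 cal = 71.96 J; h = 30.7 cm = 0.3070 m; g = 9.810 m/s².
m = 23.90 kg
23.90 kg × (1 g / 0.001000 kg) = 23895 g

23900 g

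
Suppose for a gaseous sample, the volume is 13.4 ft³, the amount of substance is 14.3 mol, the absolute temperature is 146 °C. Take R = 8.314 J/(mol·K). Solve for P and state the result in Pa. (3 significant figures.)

1.31×10^5 Pa

From the ideal-gas law: P = nRT/V.
V = 13.4 ft³ = 0.3794 m³; n = 14.3 mol; T = 146 °C = 419.1 K; R = 8.314 J/(mol·K).
P = 1.313×10^5 Pa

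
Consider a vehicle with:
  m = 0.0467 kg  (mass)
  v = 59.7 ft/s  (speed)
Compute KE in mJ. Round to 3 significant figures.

Directly: KE = ½mv².
m = 0.0467 kg; v = 59.7 ft/s = 18.20 m/s.
KE = 7.732 J
7.732 J × (1 mJ / 0.001000 J) = 7732 mJ

7730 mJ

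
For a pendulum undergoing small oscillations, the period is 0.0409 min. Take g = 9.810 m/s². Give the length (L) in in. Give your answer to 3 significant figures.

Rearranging: L = g·(T/2π)².
T = 0.0409 min = 2.454 s; g = 9.810 m/s².
L = 1.496 m
1.496 m × (1 in / 0.02540 m) = 58.91 in

58.9 in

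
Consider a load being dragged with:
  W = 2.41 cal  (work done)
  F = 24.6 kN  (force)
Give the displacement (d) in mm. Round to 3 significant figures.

Solving W = F·d for d: d = W/F.
W = 2.41 cal = 10.08 J; F = 24.6 kN = 24600 N.
d = 4.099×10^-4 m
4.099×10^-4 m × (1 mm / 0.001000 m) = 0.4099 mm

0.410 mm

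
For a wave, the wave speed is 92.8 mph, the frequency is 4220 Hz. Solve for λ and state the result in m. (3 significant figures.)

0.00983 m

Rearranging v = f·λ for λ: λ = v/f.
v = 92.8 mph = 41.49 m/s; f = 4220 Hz.
λ = 0.009831 m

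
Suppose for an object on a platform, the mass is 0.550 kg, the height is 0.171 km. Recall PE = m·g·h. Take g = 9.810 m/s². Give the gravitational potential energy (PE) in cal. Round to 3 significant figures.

PE is given directly by: PE = mgh.
m = 0.550 kg; h = 0.171 km = 171.0 m; g = 9.810 m/s².
PE = 922.6 J
922.6 J × (1 cal / 4.184 J) = 220.5 cal

221 cal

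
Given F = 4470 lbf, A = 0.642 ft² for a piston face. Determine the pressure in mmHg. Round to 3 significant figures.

P is given directly by: P = F/A.
F = 4470 lbf = 19884 N; A = 0.642 ft² = 0.05964 m².
P = 3.334×10^5 Pa  (the unit combination reduces to kg/(m·s²) = Pa)
3.334×10^5 Pa × (1 mmHg / 133.3 Pa) = 2501 mmHg

2500 mmHg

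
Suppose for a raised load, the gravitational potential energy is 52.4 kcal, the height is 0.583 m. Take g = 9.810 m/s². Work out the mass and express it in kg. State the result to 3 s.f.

Rearranging: m = PE/(g·h).
PE = 52.4 kcal = 2.192×10^5 J; h = 0.583 m; g = 9.810 m/s².
m = 38334 kg

38300 kg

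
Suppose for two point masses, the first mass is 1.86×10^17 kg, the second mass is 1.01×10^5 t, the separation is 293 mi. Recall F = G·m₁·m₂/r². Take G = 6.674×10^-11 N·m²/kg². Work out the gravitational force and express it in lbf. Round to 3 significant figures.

From Newton's law of gravitation: F = Gm₁m₂/r².
m₁ = 1.86×10^17 kg; m₂ = 1.01×10^5 t = 1.010×10^8 kg; r = 293 mi = 4.715×10^5 m; G = 6.674×10^-11 N·m²/kg².
F = 5639 N
5639 N × (1 lbf / 4.448 N) = 1268 lbf

1270 lbf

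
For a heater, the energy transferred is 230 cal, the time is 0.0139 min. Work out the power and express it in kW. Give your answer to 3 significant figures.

Directly: P = W/t.
W = 230 cal = 962.3 J; t = 0.0139 min = 0.8340 s.
P = 1154 W
1154 W × (1 kW / 1000 W) = 1.154 kW

1.15 kW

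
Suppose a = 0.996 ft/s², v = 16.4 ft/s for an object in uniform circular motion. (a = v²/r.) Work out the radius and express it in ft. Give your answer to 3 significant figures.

270 ft

Solving a = v²/r for r: r = v²/a.
a = 0.996 ft/s² = 0.3036 m/s²; v = 16.4 ft/s = 4.999 m/s.
r = 82.31 m
82.31 m × (1 ft / 0.3048 m) = 270.0 ft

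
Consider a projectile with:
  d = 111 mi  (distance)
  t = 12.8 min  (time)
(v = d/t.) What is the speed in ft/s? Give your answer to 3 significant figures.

Directly: v = d/t.
d = 111 mi = 1.786×10^5 m; t = 12.8 min = 768.0 s.
v = 232.6 m/s
232.6 m/s × (1 ft/s / 0.3048 m/s) = 763.1 ft/s

763 ft/s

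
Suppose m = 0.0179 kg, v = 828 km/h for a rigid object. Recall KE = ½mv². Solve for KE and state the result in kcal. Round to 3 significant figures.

Directly: KE = ½mv².
m = 0.0179 kg; v = 828 km/h = 230.0 m/s.
KE = 473.5 J
473.5 J × (1 kcal / 4184 J) = 0.1132 kcal

0.113 kcal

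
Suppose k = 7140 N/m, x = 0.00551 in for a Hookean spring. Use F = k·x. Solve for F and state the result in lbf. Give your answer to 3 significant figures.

0.225 lbf

From Hooke's law: F = kx.
k = 7140 N/m; x = 0.00551 in = 1.400×10^-4 m.
F = 0.9993 N
0.9993 N × (1 lbf / 4.448 N) = 0.2246 lbf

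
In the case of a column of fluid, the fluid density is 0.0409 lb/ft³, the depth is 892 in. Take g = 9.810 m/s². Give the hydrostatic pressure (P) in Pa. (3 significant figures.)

146 Pa

Directly: P = ρgh.
ρ = 0.0409 lb/ft³ = 0.6552 kg/m³; h = 892 in = 22.66 m; g = 9.810 m/s².
P = 145.6 Pa  (the unit combination reduces to kg/(m·s²) = Pa)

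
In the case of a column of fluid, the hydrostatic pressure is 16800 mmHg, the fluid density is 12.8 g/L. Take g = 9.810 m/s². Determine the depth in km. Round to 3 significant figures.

Rearranging P = ρ·g·h for h: h = P/(ρ·g).
P = 16800 mmHg = 2.240×10^6 Pa; ρ = 12.8 g/L = 12.80 kg/m³; g = 9.810 m/s².
h = 17837 m
17837 m × (1 km / 1000 m) = 17.84 km

17.8 km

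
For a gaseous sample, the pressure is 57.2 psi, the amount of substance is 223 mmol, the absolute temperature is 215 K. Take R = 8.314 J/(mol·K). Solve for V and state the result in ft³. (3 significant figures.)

0.0357 ft³

Rearranging PV = nRT for V: V = nRT/P.
P = 57.2 psi = 3.944×10^5 Pa; n = 223 mmol = 0.2230 mol; T = 215 K; R = 8.314 J/(mol·K).
V = 0.001011 m³
0.001011 m³ × (1 ft³ / 0.02832 m³) = 0.03569 ft³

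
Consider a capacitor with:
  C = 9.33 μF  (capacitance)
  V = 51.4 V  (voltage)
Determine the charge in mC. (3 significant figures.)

Rearranging: Q = CV.
C = 9.33 μF = 9.330×10^-6 F; V = 51.4 V.
Q = 4.796×10^-4 C
4.796×10^-4 C × (1 mC / 0.001000 C) = 0.4796 mC

0.480 mC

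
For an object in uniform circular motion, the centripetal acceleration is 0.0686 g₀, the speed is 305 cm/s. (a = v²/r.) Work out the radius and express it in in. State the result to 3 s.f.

Rearranging: r = v²/a.
a = 0.0686 g₀ = 0.6727 m/s²; v = 305 cm/s = 3.050 m/s.
r = 13.83 m
13.83 m × (1 in / 0.02540 m) = 544.4 in

544 in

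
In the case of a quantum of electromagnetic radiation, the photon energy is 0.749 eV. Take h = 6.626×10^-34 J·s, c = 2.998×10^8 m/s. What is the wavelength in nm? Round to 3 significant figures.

1660 nm

Solving E = h·c/λ for λ: λ = hc/E.
E = 0.749 eV = 1.200×10^-19 J; h = 6.626×10^-34 J·s; c = 2.998×10^8 m/s.
λ = 1.655×10^-6 m
1.655×10^-6 m × (1 nm / 1.000×10^-9 m) = 1655 nm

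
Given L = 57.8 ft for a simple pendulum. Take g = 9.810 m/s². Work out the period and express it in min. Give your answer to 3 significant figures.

0.140 min

Directly: T = 2π√(L/g).
L = 57.8 ft = 17.62 m; g = 9.810 m/s².
T = 8.420 s
8.420 s × (1 min / 60.00 s) = 0.1403 min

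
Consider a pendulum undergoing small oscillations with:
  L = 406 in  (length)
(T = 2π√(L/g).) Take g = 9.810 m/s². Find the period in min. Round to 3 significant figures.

T is given directly by: T = 2π√(L/g).
L = 406 in = 10.31 m; g = 9.810 m/s².
T = 6.442 s
6.442 s × (1 min / 60.00 s) = 0.1074 min

0.107 min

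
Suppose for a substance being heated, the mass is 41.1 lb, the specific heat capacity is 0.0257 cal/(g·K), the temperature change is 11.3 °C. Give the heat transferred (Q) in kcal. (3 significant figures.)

5.41 kcal

Directly: Q = mcΔT.
m = 41.1 lb = 18.64 kg; c = 0.0257 cal/(g·K) = 107.5 J/(kg·K); ΔT = 11.3 °C = 11.30 K.
Q = 22652 J  (the unit combination reduces to kg·m²/s² = J)
22652 J × (1 kcal / 4184 J) = 5.414 kcal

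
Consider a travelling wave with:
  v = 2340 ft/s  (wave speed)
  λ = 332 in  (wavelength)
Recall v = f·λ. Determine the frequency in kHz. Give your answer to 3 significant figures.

Solving v = f·λ for f: f = v/λ.
v = 2340 ft/s = 713.2 m/s; λ = 332 in = 8.433 m.
f = 84.58 Hz
84.58 Hz × (1 kHz / 1000 Hz) = 0.08458 kHz

0.0846 kHz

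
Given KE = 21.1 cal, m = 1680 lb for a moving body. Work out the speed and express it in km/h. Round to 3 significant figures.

1.73 km/h

Rearranging KE = ½mv² for v: v = √(2·KE/m).
KE = 21.1 cal = 88.28 J; m = 1680 lb = 762.0 kg.
v = 0.4814 m/s
0.4814 m/s × (1 km/h / 0.2778 m/s) = 1.733 km/h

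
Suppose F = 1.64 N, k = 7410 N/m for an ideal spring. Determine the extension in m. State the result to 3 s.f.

Rearranging F = k·x for x: x = F/k.
F = 1.64 N; k = 7410 N/m.
x = 2.213×10^-4 m

2.21×10^-4 m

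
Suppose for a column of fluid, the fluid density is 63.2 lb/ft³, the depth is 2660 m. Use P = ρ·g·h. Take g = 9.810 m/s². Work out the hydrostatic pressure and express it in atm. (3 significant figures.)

Directly: P = ρgh.
ρ = 63.2 lb/ft³ = 1012 kg/m³; h = 2660 m; g = 9.810 m/s².
P = 2.642×10^7 Pa  (the unit combination reduces to kg/(m·s²) = Pa)
2.642×10^7 Pa × (1 atm / 1.013×10^5 Pa) = 260.7 atm

261 atm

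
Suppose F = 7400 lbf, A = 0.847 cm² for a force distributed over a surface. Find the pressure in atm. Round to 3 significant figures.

3840 atm

Directly: P = F/A.
F = 7400 lbf = 32917 N; A = 0.847 cm² = 8.470×10^-5 m².
P = 3.886×10^8 Pa
3.886×10^8 Pa × (1 atm / 1.013×10^5 Pa) = 3835 atm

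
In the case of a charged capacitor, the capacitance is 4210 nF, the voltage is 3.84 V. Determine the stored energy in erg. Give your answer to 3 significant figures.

E is given directly by: E = ½CV².
C = 4210 nF = 4.210×10^-6 F; V = 3.84 V.
E = 3.104×10^-5 J  (the unit combination reduces to kg·m²/s² = J)
3.104×10^-5 J × (1 erg / 1.000×10^-7 J) = 310.4 erg

310 erg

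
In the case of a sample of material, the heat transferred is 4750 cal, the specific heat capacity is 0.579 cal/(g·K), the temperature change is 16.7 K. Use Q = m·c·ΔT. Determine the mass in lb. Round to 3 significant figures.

1.08 lb

Solving Q = m·c·ΔT for m: m = Q/(c·ΔT).
Q = 4750 cal = 19874 J; c = 0.579 cal/(g·K) = 2423 J/(kg·K); ΔT = 16.7 K.
m = 0.4912 kg
0.4912 kg × (1 lb / 0.4536 kg) = 1.083 lb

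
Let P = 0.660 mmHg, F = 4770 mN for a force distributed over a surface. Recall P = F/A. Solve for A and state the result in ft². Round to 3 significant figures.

Rearranging: A = F/P.
P = 0.660 mmHg = 87.99 Pa; F = 4770 mN = 4.770 N.
A = 0.05421 m²
0.05421 m² × (1 ft² / 0.09290 m²) = 0.5835 ft²

0.584 ft²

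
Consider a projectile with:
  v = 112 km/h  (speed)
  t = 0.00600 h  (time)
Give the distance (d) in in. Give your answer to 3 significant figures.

Rearranging: d = v·t.
v = 112 km/h = 31.11 m/s; t = 0.00600 h = 21.60 s.
d = 672.0 m
672.0 m × (1 in / 0.02540 m) = 26457 in

26500 in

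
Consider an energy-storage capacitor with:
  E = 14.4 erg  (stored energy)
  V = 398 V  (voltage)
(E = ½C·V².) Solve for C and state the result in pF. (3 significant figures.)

Rearranging E = ½C·V² for C: C = 2E/V².
E = 14.4 erg = 1.440×10^-6 J; V = 398 V.
C = 1.818×10^-11 F
1.818×10^-11 F × (1 pF / 1.000×10^-12 F) = 18.18 pF

18.2 pF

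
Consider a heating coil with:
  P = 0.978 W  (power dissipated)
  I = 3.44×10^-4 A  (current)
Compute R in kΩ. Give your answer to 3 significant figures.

8260 kΩ

Solving P = I²R for R: R = P/I².
P = 0.978 W; I = 3.44×10^-4 A.
R = 8.265×10^6 Ω
8.265×10^6 Ω × (1 kΩ / 1000 Ω) = 8265 kΩ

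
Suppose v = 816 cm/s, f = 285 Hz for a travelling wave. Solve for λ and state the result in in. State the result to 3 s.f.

1.13 in

Solving v = f·λ for λ: λ = v/f.
v = 816 cm/s = 8.160 m/s; f = 285 Hz.
λ = 0.02863 m
0.02863 m × (1 in / 0.02540 m) = 1.127 in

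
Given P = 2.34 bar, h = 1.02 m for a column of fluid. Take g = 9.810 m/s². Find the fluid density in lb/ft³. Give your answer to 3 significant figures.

1460 lb/ft³

Rearranging P = ρ·g·h for ρ: ρ = P/(g·h).
P = 2.34 bar = 2.340×10^5 Pa; h = 1.02 m; g = 9.810 m/s².
ρ = 23386 kg/m³
23386 kg/m³ × (1 lb/ft³ / 16.02 kg/m³) = 1460 lb/ft³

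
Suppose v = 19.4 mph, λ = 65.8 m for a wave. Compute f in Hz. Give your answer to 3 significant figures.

0.132 Hz

Solving v = f·λ for f: f = v/λ.
v = 19.4 mph = 8.673 m/s; λ = 65.8 m.
f = 0.1318 Hz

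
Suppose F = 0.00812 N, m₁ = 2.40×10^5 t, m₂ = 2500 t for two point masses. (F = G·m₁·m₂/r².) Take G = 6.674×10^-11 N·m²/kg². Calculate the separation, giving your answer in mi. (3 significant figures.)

Rearranging: r = √(G·m₁m₂/F).
F = 0.00812 N; m₁ = 2.40×10^5 t = 2.400×10^8 kg; m₂ = 2500 t = 2.500×10^6 kg; G = 6.674×10^-11 N·m²/kg².
r = 2221 m
2221 m × (1 mi / 1609 m) = 1.380 mi

1.38 mi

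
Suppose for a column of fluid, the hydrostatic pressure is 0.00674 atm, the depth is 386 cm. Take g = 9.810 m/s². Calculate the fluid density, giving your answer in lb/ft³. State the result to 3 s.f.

Solving P = ρ·g·h for ρ: ρ = P/(g·h).
P = 0.00674 atm = 682.9 Pa; h = 386 cm = 3.860 m; g = 9.810 m/s².
ρ = 18.04 kg/m³
18.04 kg/m³ × (1 lb/ft³ / 16.02 kg/m³) = 1.126 lb/ft³

1.13 lb/ft³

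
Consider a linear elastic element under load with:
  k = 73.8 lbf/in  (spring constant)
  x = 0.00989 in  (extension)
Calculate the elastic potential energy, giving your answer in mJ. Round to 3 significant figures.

U is given directly by: U = ½kx².
k = 73.8 lbf/in = 12924 N/m; x = 0.00989 in = 2.512×10^-4 m.
U = 4.078×10^-4 J
4.078×10^-4 J × (1 mJ / 0.001000 J) = 0.4078 mJ

0.408 mJ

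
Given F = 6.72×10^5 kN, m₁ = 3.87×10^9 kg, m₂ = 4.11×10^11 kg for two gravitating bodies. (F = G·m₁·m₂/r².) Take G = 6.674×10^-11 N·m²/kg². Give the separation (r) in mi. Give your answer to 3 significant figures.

Solving F = G·m₁·m₂/r² for r: r = √(G·m₁m₂/F).
F = 6.72×10^5 kN = 6.720×10^8 N; m₁ = 3.87×10^9 kg; m₂ = 4.11×10^11 kg; G = 6.674×10^-11 N·m²/kg².
r = 12.57 m
12.57 m × (1 mi / 1609 m) = 0.007810 mi

0.00781 mi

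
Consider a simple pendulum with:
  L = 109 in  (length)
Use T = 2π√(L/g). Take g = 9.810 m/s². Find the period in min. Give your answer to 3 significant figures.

T is given directly by: T = 2π√(L/g).
L = 109 in = 2.769 m; g = 9.810 m/s².
T = 3.338 s
3.338 s × (1 min / 60.00 s) = 0.05563 min

0.0556 min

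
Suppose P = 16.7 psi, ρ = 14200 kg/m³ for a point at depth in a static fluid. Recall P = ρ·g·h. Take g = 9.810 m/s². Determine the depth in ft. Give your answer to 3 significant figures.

Rearranging: h = P/(ρ·g).
P = 16.7 psi = 1.151×10^5 Pa; ρ = 14200 kg/m³; g = 9.810 m/s².
h = 0.8266 m
0.8266 m × (1 ft / 0.3048 m) = 2.712 ft

2.71 ft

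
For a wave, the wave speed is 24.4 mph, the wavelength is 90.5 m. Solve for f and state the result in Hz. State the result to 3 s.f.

Solving v = f·λ for f: f = v/λ.
v = 24.4 mph = 10.91 m/s; λ = 90.5 m.
f = 0.1205 Hz

0.121 Hz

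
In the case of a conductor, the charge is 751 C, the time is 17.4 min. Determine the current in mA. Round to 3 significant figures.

719 mA

Solving q = I·t for I: I = q/t.
q = 751 C; t = 17.4 min = 1044 s.
I = 0.7193 A
0.7193 A × (1 mA / 0.001000 A) = 719.3 mA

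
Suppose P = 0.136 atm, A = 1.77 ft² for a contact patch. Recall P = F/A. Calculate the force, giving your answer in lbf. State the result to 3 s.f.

509 lbf

Rearranging: F = P·A.
P = 0.136 atm = 13780 Pa; A = 1.77 ft² = 0.1644 m².
F = 2266 N
2266 N × (1 lbf / 4.448 N) = 509.4 lbf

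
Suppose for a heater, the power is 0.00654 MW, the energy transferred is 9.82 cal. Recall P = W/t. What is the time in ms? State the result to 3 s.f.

Solving P = W/t for t: t = W/P.
P = 0.00654 MW = 6540 W; W = 9.82 cal = 41.09 J.
t = 0.006282 s
0.006282 s × (1 ms / 0.001000 s) = 6.282 ms

6.28 ms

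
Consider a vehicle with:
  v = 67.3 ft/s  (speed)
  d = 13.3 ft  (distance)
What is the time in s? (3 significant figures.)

0.198 s

Rearranging: t = d/v.
v = 67.3 ft/s = 20.51 m/s; d = 13.3 ft = 4.054 m.
t = 0.1976 s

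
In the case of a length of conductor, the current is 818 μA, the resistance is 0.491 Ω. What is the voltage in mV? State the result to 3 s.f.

0.402 mV

Directly: V = IR.
I = 818 μA = 8.180×10^-4 A; R = 0.491 Ω.
V = 4.016×10^-4 V
4.016×10^-4 V × (1 mV / 0.001000 V) = 0.4016 mV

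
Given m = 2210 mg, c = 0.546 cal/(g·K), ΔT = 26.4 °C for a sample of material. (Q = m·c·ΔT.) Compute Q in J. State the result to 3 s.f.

Q is given directly by: Q = mcΔT.
m = 2210 mg = 0.002210 kg; c = 0.546 cal/(g·K) = 2284 J/(kg·K); ΔT = 26.4 °C = 26.40 K.
Q = 133.3 J

133 J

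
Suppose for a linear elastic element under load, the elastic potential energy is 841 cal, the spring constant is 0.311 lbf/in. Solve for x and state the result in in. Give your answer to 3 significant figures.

448 in

Rearranging: x = √(2U/k).
U = 841 cal = 3519 J; k = 0.311 lbf/in = 54.46 N/m.
x = 11.37 m
11.37 m × (1 in / 0.02540 m) = 447.5 in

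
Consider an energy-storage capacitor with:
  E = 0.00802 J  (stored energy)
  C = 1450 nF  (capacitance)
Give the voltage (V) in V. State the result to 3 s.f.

Rearranging: V = √(2E/C).
E = 0.00802 J; C = 1450 nF = 1.450×10^-6 F.
V = 105.2 V

105 V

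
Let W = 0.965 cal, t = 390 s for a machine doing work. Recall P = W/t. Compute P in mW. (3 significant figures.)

P is given directly by: P = W/t.
W = 0.965 cal = 4.038 J; t = 390 s.
P = 0.01035 W
0.01035 W × (1 mW / 0.001000 W) = 10.35 mW

10.4 mW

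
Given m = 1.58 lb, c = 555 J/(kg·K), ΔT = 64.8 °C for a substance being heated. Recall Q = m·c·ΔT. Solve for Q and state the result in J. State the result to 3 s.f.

Q is given directly by: Q = mcΔT.
m = 1.58 lb = 0.7167 kg; c = 555 J/(kg·K); ΔT = 64.8 °C = 64.80 K.
Q = 25775 J

25800 J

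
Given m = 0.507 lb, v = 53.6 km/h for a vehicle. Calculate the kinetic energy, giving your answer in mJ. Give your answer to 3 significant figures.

25500 mJ

KE is given directly by: KE = ½mv².
m = 0.507 lb = 0.2300 kg; v = 53.6 km/h = 14.89 m/s.
KE = 25.49 J
25.49 J × (1 mJ / 0.001000 J) = 25490 mJ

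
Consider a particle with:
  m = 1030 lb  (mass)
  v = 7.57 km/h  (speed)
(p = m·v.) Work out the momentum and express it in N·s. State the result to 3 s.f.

982 N·s

p is given directly by: p = mv.
m = 1030 lb = 467.2 kg; v = 7.57 km/h = 2.103 m/s.
p = 982.4 kg·m/s
Since 1 N·s = 1 kg·m/s, 982.4 N·s.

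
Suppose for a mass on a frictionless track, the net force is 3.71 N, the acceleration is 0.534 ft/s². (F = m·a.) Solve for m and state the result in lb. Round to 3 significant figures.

50.3 lb

From Newton's second law: m = F/a.
F = 3.71 N; a = 0.534 ft/s² = 0.1628 m/s².
m = 22.79 kg
22.79 kg × (1 lb / 0.4536 kg) = 50.25 lb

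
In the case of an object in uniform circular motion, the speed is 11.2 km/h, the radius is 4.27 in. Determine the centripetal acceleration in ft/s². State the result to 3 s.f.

a is given directly by: a = v²/r.
v = 11.2 km/h = 3.111 m/s; r = 4.27 in = 0.1085 m.
a = 89.24 m/s²
89.24 m/s² × (1 ft/s² / 0.3048 m/s²) = 292.8 ft/s²

293 ft/s²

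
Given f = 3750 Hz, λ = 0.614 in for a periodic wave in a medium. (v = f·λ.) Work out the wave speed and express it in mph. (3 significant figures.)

v is given directly by: v = fλ.
f = 3750 Hz; λ = 0.614 in = 0.01560 m.
v = 58.48 m/s
58.48 m/s × (1 mph / 0.4470 m/s) = 130.8 mph

131 mph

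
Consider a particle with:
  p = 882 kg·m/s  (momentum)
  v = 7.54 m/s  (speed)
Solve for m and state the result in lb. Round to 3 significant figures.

258 lb

Rearranging: m = p/v.
p = 882 kg·m/s; v = 7.54 m/s.
m = 117.0 kg
117.0 kg × (1 lb / 0.4536 kg) = 257.9 lb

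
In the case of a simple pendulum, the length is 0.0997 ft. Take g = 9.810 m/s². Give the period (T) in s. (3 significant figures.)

Directly: T = 2π√(L/g).
L = 0.0997 ft = 0.03039 m; g = 9.810 m/s².
T = 0.3497 s

0.350 s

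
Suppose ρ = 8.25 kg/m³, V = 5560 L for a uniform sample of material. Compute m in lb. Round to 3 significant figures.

Rearranging: m = ρV.
ρ = 8.25 kg/m³; V = 5560 L = 5.560 m³.
m = 45.87 kg
45.87 kg × (1 lb / 0.4536 kg) = 101.1 lb

101 lb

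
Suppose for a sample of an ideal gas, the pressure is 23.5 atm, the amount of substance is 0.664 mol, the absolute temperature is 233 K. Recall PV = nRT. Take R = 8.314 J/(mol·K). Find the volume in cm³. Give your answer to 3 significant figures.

540 cm³

Solving PV = nRT for V: V = nRT/P.
P = 23.5 atm = 2.381×10^6 Pa; n = 0.664 mol; T = 233 K; R = 8.314 J/(mol·K).
V = 5.402×10^-4 m³
5.402×10^-4 m³ × (1 cm³ / 1.000×10^-6 m³) = 540.2 cm³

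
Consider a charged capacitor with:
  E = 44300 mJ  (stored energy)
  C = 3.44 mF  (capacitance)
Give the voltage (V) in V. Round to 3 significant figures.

160 V

Rearranging E = ½C·V² for V: V = √(2E/C).
E = 44300 mJ = 44.30 J; C = 3.44 mF = 0.003440 F.
V = 160.5 V  (the unit combination reduces to kg·m²/(A·s³) = V)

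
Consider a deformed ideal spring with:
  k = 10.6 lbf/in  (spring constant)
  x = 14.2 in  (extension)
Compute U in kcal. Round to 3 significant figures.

0.0289 kcal

Directly: U = ½kx².
k = 10.6 lbf/in = 1856 N/m; x = 14.2 in = 0.3607 m.
U = 120.7 J
120.7 J × (1 kcal / 4184 J) = 0.02886 kcal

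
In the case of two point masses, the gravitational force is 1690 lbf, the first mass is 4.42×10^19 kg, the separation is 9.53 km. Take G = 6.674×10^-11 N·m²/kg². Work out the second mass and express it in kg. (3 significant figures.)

From Newton's law of gravitation: m₂ = F·r²/(G·m₁).
F = 1690 lbf = 7517 N; m₁ = 4.42×10^19 kg; r = 9.53 km = 9530 m; G = 6.674×10^-11 N·m²/kg².
m₂ = 231.4 kg

231 kg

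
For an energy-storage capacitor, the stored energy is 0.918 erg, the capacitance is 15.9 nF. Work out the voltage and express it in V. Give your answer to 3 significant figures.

3.40 V

Rearranging E = ½C·V² for V: V = √(2E/C).
E = 0.918 erg = 9.180×10^-8 J; C = 15.9 nF = 1.590×10^-8 F.
V = 3.398 V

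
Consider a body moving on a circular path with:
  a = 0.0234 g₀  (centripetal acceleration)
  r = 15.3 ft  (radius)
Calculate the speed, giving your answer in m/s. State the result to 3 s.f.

Solving a = v²/r for v: v = √(a·r).
a = 0.0234 g₀ = 0.2295 m/s²; r = 15.3 ft = 4.663 m.
v = 1.034 m/s

1.03 m/s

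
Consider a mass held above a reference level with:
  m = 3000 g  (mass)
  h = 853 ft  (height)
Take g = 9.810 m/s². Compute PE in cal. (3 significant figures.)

PE is given directly by: PE = mgh.
m = 3000 g = 3.000 kg; h = 853 ft = 260.0 m; g = 9.810 m/s².
PE = 7652 J
7652 J × (1 cal / 4.184 J) = 1829 cal

1830 cal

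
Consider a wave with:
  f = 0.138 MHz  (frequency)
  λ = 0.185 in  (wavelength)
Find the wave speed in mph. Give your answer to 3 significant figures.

v is given directly by: v = fλ.
f = 0.138 MHz = 1.380×10^5 Hz; λ = 0.185 in = 0.004699 m.
v = 648.5 m/s
648.5 m/s × (1 mph / 0.4470 m/s) = 1451 mph

1450 mph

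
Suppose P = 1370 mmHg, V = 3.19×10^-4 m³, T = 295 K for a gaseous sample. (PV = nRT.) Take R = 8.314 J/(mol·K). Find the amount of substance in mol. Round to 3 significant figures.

Rearranging PV = nRT for n: n = PV/(RT).
P = 1370 mmHg = 1.827×10^5 Pa; V = 3.19×10^-4 m³; T = 295 K; R = 8.314 J/(mol·K).
n = 0.02376 mol

0.0238 mol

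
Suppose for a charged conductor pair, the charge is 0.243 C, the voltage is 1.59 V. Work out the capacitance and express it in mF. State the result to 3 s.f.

153 mF

C is given directly by: C = Q/V.
Q = 0.243 C; V = 1.59 V.
C = 0.1528 F
0.1528 F × (1 mF / 0.001000 F) = 152.8 mF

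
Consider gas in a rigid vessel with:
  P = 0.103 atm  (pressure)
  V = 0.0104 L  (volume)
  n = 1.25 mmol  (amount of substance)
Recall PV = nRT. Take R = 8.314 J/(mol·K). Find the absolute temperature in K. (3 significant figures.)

From the ideal-gas law: T = PV/(nR).
P = 0.103 atm = 10436 Pa; V = 0.0104 L = 1.040×10^-5 m³; n = 1.25 mmol = 0.001250 mol; R = 8.314 J/(mol·K).
T = 10.44 K

10.4 K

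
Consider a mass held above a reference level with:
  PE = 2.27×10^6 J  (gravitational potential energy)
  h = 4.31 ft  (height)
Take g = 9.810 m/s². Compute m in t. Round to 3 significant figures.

176 t

Solving PE = m·g·h for m: m = PE/(g·h).
PE = 2.27×10^6 J; h = 4.31 ft = 1.314 m; g = 9.810 m/s².
m = 1.761×10^5 kg
1.761×10^5 kg × (1 t / 1000 kg) = 176.1 t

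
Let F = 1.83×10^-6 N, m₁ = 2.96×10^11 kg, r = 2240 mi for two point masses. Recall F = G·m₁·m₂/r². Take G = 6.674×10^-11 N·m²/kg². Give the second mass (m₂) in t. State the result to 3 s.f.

From Newton's law of gravitation: m₂ = F·r²/(G·m₁).
F = 1.83×10^-6 N; m₁ = 2.96×10^11 kg; r = 2240 mi = 3.605×10^6 m; G = 6.674×10^-11 N·m²/kg².
m₂ = 1.204×10^6 kg
1.204×10^6 kg × (1 t / 1000 kg) = 1204 t

1200 t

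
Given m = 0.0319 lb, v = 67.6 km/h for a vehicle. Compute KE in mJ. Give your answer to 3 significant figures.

Directly: KE = ½mv².
m = 0.0319 lb = 0.01447 kg; v = 67.6 km/h = 18.78 m/s.
KE = 2.551 J
2.551 J × (1 mJ / 0.001000 J) = 2551 mJ

2550 mJ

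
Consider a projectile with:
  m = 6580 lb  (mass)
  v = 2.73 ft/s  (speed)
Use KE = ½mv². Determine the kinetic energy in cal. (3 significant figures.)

247 cal

Directly: KE = ½mv².
m = 6580 lb = 2985 kg; v = 2.73 ft/s = 0.8321 m/s.
KE = 1033 J  (the unit combination reduces to kg·m²/s² = J)
1033 J × (1 cal / 4.184 J) = 247.0 cal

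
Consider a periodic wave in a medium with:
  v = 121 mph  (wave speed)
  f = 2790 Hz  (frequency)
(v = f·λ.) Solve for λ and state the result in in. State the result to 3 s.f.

0.763 in

Rearranging v = f·λ for λ: λ = v/f.
v = 121 mph = 54.09 m/s; f = 2790 Hz.
λ = 0.01939 m
0.01939 m × (1 in / 0.02540 m) = 0.7633 in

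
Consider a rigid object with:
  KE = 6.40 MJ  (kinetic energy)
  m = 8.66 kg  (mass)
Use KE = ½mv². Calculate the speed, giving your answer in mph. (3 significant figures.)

Solving KE = ½mv² for v: v = √(2·KE/m).
KE = 6.40 MJ = 6.400×10^6 J; m = 8.66 kg.
v = 1216 m/s
1216 m/s × (1 mph / 0.4470 m/s) = 2720 mph

2720 mph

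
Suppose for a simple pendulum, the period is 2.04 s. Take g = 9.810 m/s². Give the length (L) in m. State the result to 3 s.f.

1.03 m

Solving T = 2π√(L/g) for L: L = g·(T/2π)².
T = 2.04 s; g = 9.810 m/s².
L = 1.034 m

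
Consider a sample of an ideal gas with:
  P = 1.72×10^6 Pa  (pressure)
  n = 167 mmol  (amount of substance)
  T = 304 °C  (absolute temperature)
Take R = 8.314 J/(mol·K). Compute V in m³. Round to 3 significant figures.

From the ideal-gas law: V = nRT/P.
P = 1.72×10^6 Pa; n = 167 mmol = 0.1670 mol; T = 304 °C = 577.1 K; R = 8.314 J/(mol·K).
V = 4.659×10^-4 m³

4.66×10^-4 m³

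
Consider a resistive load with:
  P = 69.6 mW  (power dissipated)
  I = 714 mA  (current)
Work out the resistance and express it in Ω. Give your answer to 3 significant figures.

0.137 Ω

Solving P = I²R for R: R = P/I².
P = 69.6 mW = 0.06960 W; I = 714 mA = 0.7140 A.
R = 0.1365 Ω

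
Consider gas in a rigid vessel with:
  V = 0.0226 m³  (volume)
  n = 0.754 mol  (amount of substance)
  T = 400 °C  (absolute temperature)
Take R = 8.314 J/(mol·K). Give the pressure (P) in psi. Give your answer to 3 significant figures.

From the ideal-gas law: P = nRT/V.
V = 0.0226 m³; n = 0.754 mol; T = 400 °C = 673.1 K; R = 8.314 J/(mol·K).
P = 1.867×10^5 Pa  (the unit combination reduces to kg/(m·s²) = Pa)
1.867×10^5 Pa × (1 psi / 6895 Pa) = 27.08 psi

27.1 psi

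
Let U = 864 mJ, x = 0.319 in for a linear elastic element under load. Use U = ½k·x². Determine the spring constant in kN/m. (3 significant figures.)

26.3 kN/m

Rearranging U = ½k·x² for k: k = 2U/x².
U = 864 mJ = 0.8640 J; x = 0.319 in = 0.008103 m.
k = 26321 N/m
26321 N/m × (1 kN/m / 1000 N/m) = 26.32 kN/m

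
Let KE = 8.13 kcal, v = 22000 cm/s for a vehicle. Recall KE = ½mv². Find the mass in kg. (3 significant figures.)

1.41 kg

Rearranging KE = ½mv² for m: m = 2·KE/v².
KE = 8.13 kcal = 34016 J; v = 22000 cm/s = 220.0 m/s.
m = 1.406 kg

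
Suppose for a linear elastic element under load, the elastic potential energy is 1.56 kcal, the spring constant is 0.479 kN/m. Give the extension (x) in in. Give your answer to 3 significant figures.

206 in

Solving U = ½k·x² for x: x = √(2U/k).
U = 1.56 kcal = 6527 J; k = 0.479 kN/m = 479.0 N/m.
x = 5.220 m
5.220 m × (1 in / 0.02540 m) = 205.5 in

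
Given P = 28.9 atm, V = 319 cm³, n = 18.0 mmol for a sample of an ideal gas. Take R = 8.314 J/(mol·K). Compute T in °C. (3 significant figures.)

5970 °C

From the ideal-gas law: T = PV/(nR).
P = 28.9 atm = 2.928×10^6 Pa; V = 319 cm³ = 3.190×10^-4 m³; n = 18.0 mmol = 0.01800 mol; R = 8.314 J/(mol·K).
T = 6242 K
6242 K − 273.15 = 5969 °C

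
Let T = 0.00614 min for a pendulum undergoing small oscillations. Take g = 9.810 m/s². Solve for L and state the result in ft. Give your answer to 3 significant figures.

Rearranging: L = g·(T/2π)².
T = 0.00614 min = 0.3684 s; g = 9.810 m/s².
L = 0.03372 m
0.03372 m × (1 ft / 0.3048 m) = 0.1106 ft

0.111 ft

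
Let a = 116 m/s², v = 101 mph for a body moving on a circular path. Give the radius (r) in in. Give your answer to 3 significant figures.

692 in

Solving a = v²/r for r: r = v²/a.
a = 116 m/s²; v = 101 mph = 45.15 m/s.
r = 17.57 m
17.57 m × (1 in / 0.02540 m) = 691.9 in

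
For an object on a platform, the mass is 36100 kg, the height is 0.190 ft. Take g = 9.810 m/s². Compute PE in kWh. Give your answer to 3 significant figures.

0.00570 kWh

Directly: PE = mgh.
m = 36100 kg; h = 0.190 ft = 0.05791 m; g = 9.810 m/s².
PE = 20509 J
20509 J × (1 kWh / 3.600×10^6 J) = 0.005697 kWh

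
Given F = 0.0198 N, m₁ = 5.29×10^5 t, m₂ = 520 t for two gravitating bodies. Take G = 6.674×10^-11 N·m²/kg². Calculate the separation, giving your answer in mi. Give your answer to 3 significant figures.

0.598 mi

From Newton's law of gravitation: r = √(G·m₁m₂/F).
F = 0.0198 N; m₁ = 5.29×10^5 t = 5.290×10^8 kg; m₂ = 520 t = 5.200×10^5 kg; G = 6.674×10^-11 N·m²/kg².
r = 962.9 m
962.9 m × (1 mi / 1609 m) = 0.5983 mi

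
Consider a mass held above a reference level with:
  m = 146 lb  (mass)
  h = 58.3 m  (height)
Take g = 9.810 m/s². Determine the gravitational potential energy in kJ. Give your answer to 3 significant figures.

PE is given directly by: PE = mgh.
m = 146 lb = 66.22 kg; h = 58.3 m; g = 9.810 m/s².
PE = 37875 J  (the unit combination reduces to kg·m²/s² = J)
37875 J × (1 kJ / 1000 J) = 37.88 kJ

37.9 kJ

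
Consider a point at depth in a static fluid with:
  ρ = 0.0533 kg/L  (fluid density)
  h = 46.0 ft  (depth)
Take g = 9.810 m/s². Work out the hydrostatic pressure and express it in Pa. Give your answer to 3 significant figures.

P is given directly by: P = ρgh.
ρ = 0.0533 kg/L = 53.30 kg/m³; h = 46.0 ft = 14.02 m; g = 9.810 m/s².
P = 7331 Pa

7330 Pa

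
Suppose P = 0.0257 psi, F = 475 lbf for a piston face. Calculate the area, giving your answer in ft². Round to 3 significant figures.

Rearranging: A = F/P.
P = 0.0257 psi = 177.2 Pa; F = 475 lbf = 2113 N.
A = 11.92 m²
11.92 m² × (1 ft² / 0.09290 m²) = 128.4 ft²

128 ft²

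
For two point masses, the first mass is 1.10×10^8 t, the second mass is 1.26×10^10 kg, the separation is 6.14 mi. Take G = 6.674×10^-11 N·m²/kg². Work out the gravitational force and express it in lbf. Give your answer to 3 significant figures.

213 lbf

Directly: F = Gm₁m₂/r².
m₁ = 1.10×10^8 t = 1.100×10^11 kg; m₂ = 1.26×10^10 kg; r = 6.14 mi = 9881 m; G = 6.674×10^-11 N·m²/kg².
F = 947.4 N
947.4 N × (1 lbf / 4.448 N) = 213.0 lbf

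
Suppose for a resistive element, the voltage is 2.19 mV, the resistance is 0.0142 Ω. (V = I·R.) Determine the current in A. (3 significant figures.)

0.154 A

Solving V = I·R for I: I = V/R.
V = 2.19 mV = 0.002190 V; R = 0.0142 Ω.
I = 0.1542 A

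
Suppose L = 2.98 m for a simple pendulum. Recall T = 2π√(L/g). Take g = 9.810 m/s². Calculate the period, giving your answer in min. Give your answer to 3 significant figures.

0.0577 min

Directly: T = 2π√(L/g).
L = 2.98 m; g = 9.810 m/s².
T = 3.463 s
3.463 s × (1 min / 60.00 s) = 0.05772 min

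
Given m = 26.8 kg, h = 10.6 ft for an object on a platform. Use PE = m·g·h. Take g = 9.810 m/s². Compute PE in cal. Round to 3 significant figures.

PE is given directly by: PE = mgh.
m = 26.8 kg; h = 10.6 ft = 3.231 m; g = 9.810 m/s².
PE = 849.4 J
849.4 J × (1 cal / 4.184 J) = 203.0 cal

203 cal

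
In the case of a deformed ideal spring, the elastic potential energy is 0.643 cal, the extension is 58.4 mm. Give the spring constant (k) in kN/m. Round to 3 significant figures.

Solving U = ½k·x² for k: k = 2U/x².
U = 0.643 cal = 2.690 J; x = 58.4 mm = 0.05840 m.
k = 1578 N/m
1578 N/m × (1 kN/m / 1000 N/m) = 1.578 kN/m

1.58 kN/m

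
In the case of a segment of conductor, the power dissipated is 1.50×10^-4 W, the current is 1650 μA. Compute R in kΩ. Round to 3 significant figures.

0.0551 kΩ

Solving P = I²R for R: R = P/I².
P = 1.50×10^-4 W; I = 1650 μA = 0.001650 A.
R = 55.10 Ω
55.10 Ω × (1 kΩ / 1000 Ω) = 0.05510 kΩ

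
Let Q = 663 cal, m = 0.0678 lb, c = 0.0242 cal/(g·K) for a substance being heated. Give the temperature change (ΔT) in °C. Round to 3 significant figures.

891 °C

Rearranging: ΔT = Q/(m·c).
Q = 663 cal = 2774 J; m = 0.0678 lb = 0.03075 kg; c = 0.0242 cal/(g·K) = 101.3 J/(kg·K).
ΔT = 890.8 K
Since 1 °C = 1 K, 890.8 °C.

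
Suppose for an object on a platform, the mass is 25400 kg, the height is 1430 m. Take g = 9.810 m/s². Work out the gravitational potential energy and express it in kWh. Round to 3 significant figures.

99.0 kWh

Directly: PE = mgh.
m = 25400 kg; h = 1430 m; g = 9.810 m/s².
PE = 3.563×10^8 J
3.563×10^8 J × (1 kWh / 3.600×10^6 J) = 98.98 kWh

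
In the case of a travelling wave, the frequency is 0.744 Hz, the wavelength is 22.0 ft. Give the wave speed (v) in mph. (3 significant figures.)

Directly: v = fλ.
f = 0.744 Hz; λ = 22.0 ft = 6.706 m.
v = 4.989 m/s
4.989 m/s × (1 mph / 0.4470 m/s) = 11.16 mph

11.2 mph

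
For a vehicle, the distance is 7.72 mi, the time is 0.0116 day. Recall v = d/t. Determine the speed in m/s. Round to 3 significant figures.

Directly: v = d/t.
d = 7.72 mi = 12424 m; t = 0.0116 day = 1002 s.
v = 12.40 m/s

12.4 m/s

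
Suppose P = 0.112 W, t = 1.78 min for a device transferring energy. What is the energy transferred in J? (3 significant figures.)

12.0 J

Rearranging P = W/t for W: W = P·t.
P = 0.112 W; t = 1.78 min = 106.8 s.
W = 11.96 J  (the unit combination reduces to kg·m²/s² = J)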